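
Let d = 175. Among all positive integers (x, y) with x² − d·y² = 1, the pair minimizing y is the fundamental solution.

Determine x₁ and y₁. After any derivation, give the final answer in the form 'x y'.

d=175: √d = [13; 4,2,1,2,4,26] (ℓ=6, even), read p_5/q_5
k=0  a_k=13  p_k/q_k = 13/1
k=1  a_k=4  p_k/q_k = 53/4
k=2  a_k=2  p_k/q_k = 119/9
k=3  a_k=1  p_k/q_k = 172/13
k=4  a_k=2  p_k/q_k = 463/35
k=5  a_k=4  p_k/q_k = 2024/153
→ (2024, 153).  Check: 2024²=4096576, 175·153²=4096575, difference 1.

2024 153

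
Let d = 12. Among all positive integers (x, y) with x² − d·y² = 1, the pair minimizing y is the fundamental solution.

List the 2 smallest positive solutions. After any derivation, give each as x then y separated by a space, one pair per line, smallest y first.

√12 → a₀=3, period (2,6); ℓ=2 even so k=1
i=0: a=3 ⇒ p=3, q=1
i=1: a=2 ⇒ p=7, q=2
fundamental: x₁=7, y₁=2  (since 49 − 12·4 = 1)
(x_2, y_2) = (7·7 + 12·2·2, 7·2 + 2·7) = (97, 28)

7 2
97 28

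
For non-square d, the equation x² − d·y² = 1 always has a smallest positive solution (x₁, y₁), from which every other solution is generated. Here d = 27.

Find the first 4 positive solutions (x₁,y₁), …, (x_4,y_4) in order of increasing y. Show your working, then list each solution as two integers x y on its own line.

26 5
1351 260
70226 13515
3650401 702520

[5; 5,10] for √27; ℓ=2 ⇒ convergent index 1
k=0  a_k=5  p_k/q_k = 5/1
k=1  a_k=5  p_k/q_k = 26/5
→ (26, 5).  Check: 26²=676, 27·5²=675, difference 1.
(x_2, y_2) = (26·26 + 27·5·5, 26·5 + 5·26) = (1351, 260)
(x_3, y_3) = (26·1351 + 27·5·260, 26·260 + 5·1351) = (70226, 13515)
(x_4, y_4) = (26·70226 + 27·5·13515, 26·13515 + 5·70226) = (3650401, 702520)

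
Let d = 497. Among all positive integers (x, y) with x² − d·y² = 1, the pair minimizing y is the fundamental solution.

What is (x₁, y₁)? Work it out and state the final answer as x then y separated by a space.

1201887 53912

√497 → a₀=22, period (3,2,2,5,6,5,2,2,3,44); ℓ=10 even so k=9
i=0: a=22 ⇒ p=22, q=1
…
i=5: a=6 ⇒ p=12685, q=569
…
i=7: a=2 ⇒ p=143637, q=6443
i=8: a=2 ⇒ p=352750, q=15823
i=9: a=3 ⇒ p=1201887, q=53912
(x₁, y₁) = (1201887, 53912);  1201887² − 497·53912² = 1 ✓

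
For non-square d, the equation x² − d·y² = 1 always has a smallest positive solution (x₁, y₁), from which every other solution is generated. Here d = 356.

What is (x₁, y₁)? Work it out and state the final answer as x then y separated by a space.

500001 26500

d=356: √d = [18; 1,6,1,1,2,…,6,1,36] (ℓ=14, even), read p_13/q_13
a_0=18:  p_0=18·1+0=18,  q_0=18·0+1=1
…
a_2=6:  p_2=6·19+18=132,  q_2=6·1+1=7
a_3=1:  p_3=1·132+19=151,  q_3=1·7+1=8
a_4=1:  p_4=1·151+132=283,  q_4=1·8+7=15
…
a_7=8:  p_7=8·1000+717=8717,  q_7=8·53+38=462
a_8=1:  p_8=1·8717+1000=9717,  q_8=1·462+53=515
…
a_11=1:  p_11=1·37868+28151=66019,  q_11=1·2007+1492=3499
a_12=6:  p_12=6·66019+37868=433982,  q_12=6·3499+2007=23001
a_13=1:  p_13=1·433982+66019=500001,  q_13=1·23001+3499=26500
→ (500001, 26500).  Check: 500001²=250001000001, 356·26500²=250001000000, difference 1.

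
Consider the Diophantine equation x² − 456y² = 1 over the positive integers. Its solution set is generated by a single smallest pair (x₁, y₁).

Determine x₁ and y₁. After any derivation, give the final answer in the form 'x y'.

d=456: √d = [21; 2,1,4,1,2,42] (ℓ=6, even), read p_5/q_5
a_0=21:  p_0=21·1+0=21,  q_0=21·0+1=1
…
a_2=1:  p_2=1·43+21=64,  q_2=1·2+1=3
a_3=4:  p_3=4·64+43=299,  q_3=4·3+2=14
a_4=1:  p_4=1·299+64=363,  q_4=1·14+3=17
a_5=2:  p_5=2·363+299=1025,  q_5=2·17+14=48
(x₁, y₁) = (1025, 48);  1025² − 456·48² = 1 ✓

1025 48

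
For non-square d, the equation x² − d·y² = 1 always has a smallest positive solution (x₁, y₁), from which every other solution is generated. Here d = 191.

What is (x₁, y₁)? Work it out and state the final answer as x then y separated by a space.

d=191: √d = [13; 1,4,1,1,3,…,4,1,26] (ℓ=16, even), read p_15/q_15
a_0=13:  p_0=13·1+0=13,  q_0=13·0+1=1
…
a_2=4:  p_2=4·14+13=69,  q_2=4·1+1=5
…
a_5=3:  p_5=3·152+83=539,  q_5=3·11+6=39
a_6=2:  p_6=2·539+152=1230,  q_6=2·39+11=89
…
a_8=13:  p_8=13·2999+1230=40217,  q_8=13·217+89=2910
a_9=2:  p_9=2·40217+2999=83433,  q_9=2·2910+217=6037
a_10=2:  p_10=2·83433+40217=207083,  q_10=2·6037+2910=14984
…
a_12=1:  p_12=1·704682+207083=911765,  q_12=1·50989+14984=65973
a_13=1:  p_13=1·911765+704682=1616447,  q_13=1·65973+50989=116962
a_14=4:  p_14=4·1616447+911765=7377553,  q_14=4·116962+65973=533821
a_15=1:  p_15=1·7377553+1616447=8994000,  q_15=1·533821+116962=650783
(x₁, y₁) = (8994000, 650783);  8994000² − 191·650783² = 1 ✓

8994000 650783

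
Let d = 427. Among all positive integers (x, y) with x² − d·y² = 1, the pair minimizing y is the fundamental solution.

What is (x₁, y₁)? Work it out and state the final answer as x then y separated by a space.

√427 = [20; 1,1,1,40, …], period ℓ=4 (even) → k=3
a_0=20:  p_0=20·1+0=20,  q_0=20·0+1=1
a_1=1:  p_1=1·20+1=21,  q_1=1·1+0=1
a_2=1:  p_2=1·21+20=41,  q_2=1·1+1=2
a_3=1:  p_3=1·41+21=62,  q_3=1·2+1=3
(x₁, y₁) = (62, 3);  62² − 427·3² = 1 ✓

62 3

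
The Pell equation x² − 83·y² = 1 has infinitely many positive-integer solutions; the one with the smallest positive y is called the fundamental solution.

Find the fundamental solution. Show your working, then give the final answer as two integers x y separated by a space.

82 9

[9; 9,18] for √83; ℓ=2 ⇒ convergent index 1
i=0: a=9 ⇒ p=9, q=1
i=1: a=9 ⇒ p=82, q=9
→ (82, 9).  Check: 82²=6724, 83·9²=6723, difference 1.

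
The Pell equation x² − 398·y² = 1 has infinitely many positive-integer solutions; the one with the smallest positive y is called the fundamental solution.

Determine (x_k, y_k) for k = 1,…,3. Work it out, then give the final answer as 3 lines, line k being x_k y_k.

[19; 1,18,1,38] for √398; ℓ=4 ⇒ convergent index 3
i=0: a=19 ⇒ p=19, q=1
i=1: a=1 ⇒ p=20, q=1
i=2: a=18 ⇒ p=379, q=19
i=3: a=1 ⇒ p=399, q=20
(x₁, y₁) = (399, 20);  399² − 398·20² = 1 ✓
k=2:  x_2 = 399·399+398·20·20 = 318401,  y_2 = 399·20+20·399 = 15960
k=3:  x_3 = 399·318401+398·20·15960 = 254083599,  y_3 = 399·15960+20·318401 = 12736060

399 20
318401 15960
254083599 12736060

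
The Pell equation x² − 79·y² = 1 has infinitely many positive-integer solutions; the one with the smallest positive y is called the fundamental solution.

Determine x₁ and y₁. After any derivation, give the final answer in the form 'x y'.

d=79: √d = [8; 1,7,1,16] (ℓ=4, even), read p_3/q_3
i=0: a=8 ⇒ p=8, q=1
i=1: a=1 ⇒ p=9, q=1
i=2: a=7 ⇒ p=71, q=8
i=3: a=1 ⇒ p=80, q=9
→ (80, 9).  Check: 80²=6400, 79·9²=6399, difference 1.

80 9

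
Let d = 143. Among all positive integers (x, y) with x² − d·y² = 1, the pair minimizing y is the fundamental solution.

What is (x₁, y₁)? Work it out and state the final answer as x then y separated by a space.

12 1

√143 = [11; 1,22, …], period ℓ=2 (even) → k=1
step 0: (11, 1)  from 11·(1,0) + (0,1)
step 1: (12, 1)  from 1·(11,1) + (1,0)
(x₁, y₁) = (12, 1);  12² − 143·1² = 1 ✓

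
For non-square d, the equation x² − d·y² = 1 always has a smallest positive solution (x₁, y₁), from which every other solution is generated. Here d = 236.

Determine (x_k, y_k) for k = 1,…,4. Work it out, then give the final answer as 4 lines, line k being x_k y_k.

561799 36570
631236232801 41089978860
709255768702176199 46168618067101710
796918363201596536611201 51874966922918257173720

√236 = [15; 2,1,3,5,1,6,1,5,3,1,2,30, …], period ℓ=12 (even) → k=11
i=0: a=15 ⇒ p=15, q=1
i=1: a=2 ⇒ p=31, q=2
…
i=3: a=3 ⇒ p=169, q=11
i=4: a=5 ⇒ p=891, q=58
i=5: a=1 ⇒ p=1060, q=69
i=6: a=6 ⇒ p=7251, q=472
i=7: a=1 ⇒ p=8311, q=541
i=8: a=5 ⇒ p=48806, q=3177
i=9: a=3 ⇒ p=154729, q=10072
i=10: a=1 ⇒ p=203535, q=13249
i=11: a=2 ⇒ p=561799, q=36570
fundamental: x₁=561799, y₁=36570  (since 315618116401 − 236·1337364900 = 1)
(x_2, y_2) = (561799·561799 + 236·36570·36570, 561799·36570 + 36570·561799) = (631236232801, 41089978860)
(x_3, y_3) = (561799·631236232801 + 236·36570·41089978860, 561799·41089978860 + 36570·631236232801) = (709255768702176199, 46168618067101710)
(x_4, y_4) = (561799·709255768702176199 + 236·36570·46168618067101710, 561799·46168618067101710 + 36570·709255768702176199) = (796918363201596536611201, 51874966922918257173720)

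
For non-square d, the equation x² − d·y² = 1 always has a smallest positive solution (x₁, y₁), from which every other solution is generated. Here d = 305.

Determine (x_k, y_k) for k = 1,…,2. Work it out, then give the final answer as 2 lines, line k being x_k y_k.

√305 = [17; 2,6,2,34, …], period ℓ=4 (even) → k=3
i=0: a=17 ⇒ p=17, q=1
…
i=2: a=6 ⇒ p=227, q=13
i=3: a=2 ⇒ p=489, q=28
(x₁, y₁) = (489, 28);  489² − 305·28² = 1 ✓
k=2:  x_2 = 489·489+305·28·28 = 478241,  y_2 = 489·28+28·489 = 27384

489 28
478241 27384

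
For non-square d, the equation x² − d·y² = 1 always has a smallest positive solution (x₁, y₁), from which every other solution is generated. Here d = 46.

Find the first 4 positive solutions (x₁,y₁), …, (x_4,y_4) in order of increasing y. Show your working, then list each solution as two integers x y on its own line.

24335 3588
1184384449 174627960
57643991108495 8499142809612
2805533046066067201 413653280369188080

[6; 1,3,1,1,2,6,2,1,1,3,1,12] for √46; ℓ=12 ⇒ convergent index 11
step 0: (6, 1)  from 6·(1,0) + (0,1)
…
step 5: (156, 23)  from 2·(61,9) + (34,5)
…
step 7: (2150, 317)  from 2·(997,147) + (156,23)
…
step 9: (5297, 781)  from 1·(3147,464) + (2150,317)
step 10: (19038, 2807)  from 3·(5297,781) + (3147,464)
step 11: (24335, 3588)  from 1·(19038,2807) + (5297,781)
fundamental: x₁=24335, y₁=3588  (since 592192225 − 46·12873744 = 1)
(24335+3588√46)^2 = 1184384449 + 174627960√46
(24335+3588√46)^3 = 57643991108495 + 8499142809612√46
(24335+3588√46)^4 = 2805533046066067201 + 413653280369188080√46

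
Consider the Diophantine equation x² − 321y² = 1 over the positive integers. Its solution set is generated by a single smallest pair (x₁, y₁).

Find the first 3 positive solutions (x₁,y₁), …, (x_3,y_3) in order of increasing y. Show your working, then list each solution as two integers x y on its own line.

[17; 1,10,1,34] for √321; ℓ=4 ⇒ convergent index 3
k=0  a_k=17  p_k/q_k = 17/1
k=1  a_k=1  p_k/q_k = 18/1
k=2  a_k=10  p_k/q_k = 197/11
k=3  a_k=1  p_k/q_k = 215/12
(x₁, y₁) = (215, 12);  215² − 321·12² = 1 ✓
n=2: (215,12)∘(215,12) = (215·215+321·12·12, 215·12+12·215) = (92449,5160)
n=3: (92449,5160)∘(215,12) = (215·92449+321·12·5160, 215·5160+12·92449) = (39752855,2218788)

215 12
92449 5160
39752855 2218788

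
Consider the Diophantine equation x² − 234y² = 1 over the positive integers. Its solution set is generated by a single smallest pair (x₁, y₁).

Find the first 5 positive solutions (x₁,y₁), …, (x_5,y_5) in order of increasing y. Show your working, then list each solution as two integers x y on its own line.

d=234: √d = [15; 3,2,1,2,1,2,3,30] (ℓ=8, even), read p_7/q_7
a_0=15:  p_0=15·1+0=15,  q_0=15·0+1=1
a_1=3:  p_1=3·15+1=46,  q_1=3·1+0=3
…
a_3=1:  p_3=1·107+46=153,  q_3=1·7+3=10
a_4=2:  p_4=2·153+107=413,  q_4=2·10+7=27
…
a_6=2:  p_6=2·566+413=1545,  q_6=2·37+27=101
a_7=3:  p_7=3·1545+566=5201,  q_7=3·101+37=340
(x₁, y₁) = (5201, 340);  5201² − 234·340² = 1 ✓
k=2:  x_2 = 5201·5201+234·340·340 = 54100801,  y_2 = 5201·340+340·5201 = 3536680
k=3:  x_3 = 5201·54100801+234·340·3536680 = 562756526801,  y_3 = 5201·3536680+340·54100801 = 36788545020
k=4:  x_4 = 5201·562756526801+234·340·36788545020 = 5853793337683201,  y_4 = 5201·36788545020+340·562756526801 = 382674441761360
k=5:  x_5 = 5201·5853793337683201+234·340·382674441761360 = 60891157735824130001,  y_5 = 5201·382674441761360+340·5853793337683201 = 3980579506413121700

5201 340
54100801 3536680
562756526801 36788545020
5853793337683201 382674441761360
60891157735824130001 3980579506413121700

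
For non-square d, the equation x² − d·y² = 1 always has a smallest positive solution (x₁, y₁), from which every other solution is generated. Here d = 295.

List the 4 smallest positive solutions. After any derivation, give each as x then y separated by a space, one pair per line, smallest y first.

√295 → a₀=17, period (5,1,2,3,2,6,2,3,2,1,5,34); ℓ=12 even so k=11
k=0  a_k=17  p_k/q_k = 17/1
k=1  a_k=5  p_k/q_k = 86/5
…
k=3  a_k=2  p_k/q_k = 292/17
k=4  a_k=3  p_k/q_k = 979/57
…
k=8  a_k=3  p_k/q_k = 108103/6294
k=9  a_k=2  p_k/q_k = 247414/14405
k=10  a_k=1  p_k/q_k = 355517/20699
k=11  a_k=5  p_k/q_k = 2024999/117900
(x₁, y₁) = (2024999, 117900);  2024999² − 295·117900² = 1 ✓
k=2:  x_2 = 2024999·2024999+295·117900·117900 = 8201241900001,  y_2 = 2024999·117900+117900·2024999 = 477494764200
k=3:  x_3 = 2024999·8201241900001+295·117900·477494764200 = 33215013292518224999,  y_3 = 2024999·477494764200+117900·8201241900001 = 1933852840020353700
k=4:  x_4 = 2024999·33215013292518224999+295·117900·1933852840020353700 = 134520737404664024967600001,  y_4 = 2024999·1933852840020353700+117900·33215013292518224999 = 7832100134376274949528400

2024999 117900
8201241900001 477494764200
33215013292518224999 1933852840020353700
134520737404664024967600001 7832100134376274949528400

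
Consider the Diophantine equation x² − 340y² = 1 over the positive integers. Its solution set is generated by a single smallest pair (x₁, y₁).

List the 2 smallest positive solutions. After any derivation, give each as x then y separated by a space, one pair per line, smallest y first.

√340 → a₀=18, period (2,3,1,1,1,…,3,2,36); ℓ=14 even so k=13
a_0=18:  p_0=18·1+0=18,  q_0=18·0+1=1
a_1=2:  p_1=2·18+1=37,  q_1=2·1+0=2
a_2=3:  p_2=3·37+18=129,  q_2=3·2+1=7
…
a_4=1:  p_4=1·166+129=295,  q_4=1·9+7=16
…
a_9=1:  p_9=1·7265+6509=13774,  q_9=1·394+353=747
…
a_12=3:  p_12=3·34813+21039=125478,  q_12=3·1888+1141=6805
a_13=2:  p_13=2·125478+34813=285769,  q_13=2·6805+1888=15498
fundamental: x₁=285769, y₁=15498  (since 81663921361 − 340·240188004 = 1)
k=2:  x_2 = 285769·285769+340·15498·15498 = 163327842721,  y_2 = 285769·15498+15498·285769 = 8857695924

285769 15498
163327842721 8857695924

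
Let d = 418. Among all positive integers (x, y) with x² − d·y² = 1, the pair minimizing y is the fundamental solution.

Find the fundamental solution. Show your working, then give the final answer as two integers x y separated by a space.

√418 = [20; 2,4,20,4,2,40, …], period ℓ=6 (even) → k=5
a_0=20:  p_0=20·1+0=20,  q_0=20·0+1=1
a_1=2:  p_1=2·20+1=41,  q_1=2·1+0=2
…
a_3=20:  p_3=20·184+41=3721,  q_3=20·9+2=182
a_4=4:  p_4=4·3721+184=15068,  q_4=4·182+9=737
a_5=2:  p_5=2·15068+3721=33857,  q_5=2·737+182=1656
fundamental: x₁=33857, y₁=1656  (since 1146296449 − 418·2742336 = 1)

33857 1656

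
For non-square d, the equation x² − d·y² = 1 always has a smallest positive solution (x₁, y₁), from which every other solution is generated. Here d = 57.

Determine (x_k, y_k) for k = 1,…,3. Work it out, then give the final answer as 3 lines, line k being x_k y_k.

151 20
45601 6040
13771351 1824060

[7; 1,1,4,1,1,14] for √57; ℓ=6 ⇒ convergent index 5
a_0=7:  p_0=7·1+0=7,  q_0=7·0+1=1
a_1=1:  p_1=1·7+1=8,  q_1=1·1+0=1
…
a_4=1:  p_4=1·68+15=83,  q_4=1·9+2=11
a_5=1:  p_5=1·83+68=151,  q_5=1·11+9=20
→ (151, 20).  Check: 151²=22801, 57·20²=22800, difference 1.
(x_2, y_2) = (151·151 + 57·20·20, 151·20 + 20·151) = (45601, 6040)
(x_3, y_3) = (151·45601 + 57·20·6040, 151·6040 + 20·45601) = (13771351, 1824060)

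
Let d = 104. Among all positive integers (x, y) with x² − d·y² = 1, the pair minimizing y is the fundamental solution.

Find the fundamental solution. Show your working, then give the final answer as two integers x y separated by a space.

d=104: √d = [10; 5,20] (ℓ=2, even), read p_1/q_1
step 0: (10, 1)  from 10·(1,0) + (0,1)
step 1: (51, 5)  from 5·(10,1) + (1,0)
→ (51, 5).  Check: 51²=2601, 104·5²=2600, difference 1.

51 5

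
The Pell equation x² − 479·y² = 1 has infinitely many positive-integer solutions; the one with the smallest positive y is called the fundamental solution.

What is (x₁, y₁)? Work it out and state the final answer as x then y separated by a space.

2989440 136591

√479 = [21; 1,7,1,3,2,21,2,3,1,7,1,42, …], period ℓ=12 (even) → k=11
k=0  a_k=21  p_k/q_k = 21/1
k=1  a_k=1  p_k/q_k = 22/1
…
k=3  a_k=1  p_k/q_k = 197/9
k=4  a_k=3  p_k/q_k = 766/35
k=5  a_k=2  p_k/q_k = 1729/79
…
k=8  a_k=3  p_k/q_k = 264712/12095
…
k=10  a_k=7  p_k/q_k = 2648849/121029
k=11  a_k=1  p_k/q_k = 2989440/136591
(x₁, y₁) = (2989440, 136591);  2989440² − 479·136591² = 1 ✓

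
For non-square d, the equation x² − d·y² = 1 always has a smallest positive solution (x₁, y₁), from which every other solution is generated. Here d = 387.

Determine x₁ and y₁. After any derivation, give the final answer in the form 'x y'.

d=387: √d = [19; 1,2,19,2,1,38] (ℓ=6, even), read p_5/q_5
i=0: a=19 ⇒ p=19, q=1
i=1: a=1 ⇒ p=20, q=1
…
i=3: a=19 ⇒ p=1141, q=58
i=4: a=2 ⇒ p=2341, q=119
i=5: a=1 ⇒ p=3482, q=177
fundamental: x₁=3482, y₁=177  (since 12124324 − 387·31329 = 1)

3482 177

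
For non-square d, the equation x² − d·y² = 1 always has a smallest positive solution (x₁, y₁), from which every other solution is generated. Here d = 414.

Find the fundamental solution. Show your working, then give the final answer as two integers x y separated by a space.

24335 1196

d=414: √d = [20; 2,1,7,2,7,1,2,40] (ℓ=8, even), read p_7/q_7
a_0=20:  p_0=20·1+0=20,  q_0=20·0+1=1
a_1=2:  p_1=2·20+1=41,  q_1=2·1+0=2
…
a_5=7:  p_5=7·997+468=7447,  q_5=7·49+23=366
a_6=1:  p_6=1·7447+997=8444,  q_6=1·366+49=415
a_7=2:  p_7=2·8444+7447=24335,  q_7=2·415+366=1196
→ (24335, 1196).  Check: 24335²=592192225, 414·1196²=592192224, difference 1.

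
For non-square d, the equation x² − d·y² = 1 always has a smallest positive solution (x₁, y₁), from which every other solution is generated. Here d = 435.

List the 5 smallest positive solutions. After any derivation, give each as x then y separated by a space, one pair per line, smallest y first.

√435 = [20; 1,5,1,40, …], period ℓ=4 (even) → k=3
step 0: (20, 1)  from 20·(1,0) + (0,1)
step 1: (21, 1)  from 1·(20,1) + (1,0)
step 2: (125, 6)  from 5·(21,1) + (20,1)
step 3: (146, 7)  from 1·(125,6) + (21,1)
→ (146, 7).  Check: 146²=21316, 435·7²=21315, difference 1.
n=2: (146,7)∘(146,7) = (146·146+435·7·7, 146·7+7·146) = (42631,2044)
n=3: (42631,2044)∘(146,7) = (146·42631+435·7·2044, 146·2044+7·42631) = (12448106,596841)
n=4: (12448106,596841)∘(146,7) = (146·12448106+435·7·596841, 146·596841+7·12448106) = (3634804321,174275528)
n=5: (3634804321,174275528)∘(146,7) = (146·3634804321+435·7·174275528, 146·174275528+7·3634804321) = (1061350413626,50887857335)

146 7
42631 2044
12448106 596841
3634804321 174275528
1061350413626 50887857335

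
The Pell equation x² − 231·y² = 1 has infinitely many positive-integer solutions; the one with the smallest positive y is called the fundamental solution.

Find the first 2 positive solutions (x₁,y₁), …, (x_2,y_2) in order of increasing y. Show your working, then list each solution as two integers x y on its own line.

76 5
11551 760

d=231: √d = [15; 5,30] (ℓ=2, even), read p_1/q_1
a_0=15:  p_0=15·1+0=15,  q_0=15·0+1=1
a_1=5:  p_1=5·15+1=76,  q_1=5·1+0=5
fundamental: x₁=76, y₁=5  (since 5776 − 231·25 = 1)
(76+5√231)^2 = 11551 + 760√231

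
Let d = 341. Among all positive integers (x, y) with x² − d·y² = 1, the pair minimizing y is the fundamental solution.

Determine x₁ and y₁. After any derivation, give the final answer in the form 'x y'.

√341 = [18; 2,6,1,8,2,…,6,2,36, …], period ℓ=14 (even) → k=13
a_0=18:  p_0=18·1+0=18,  q_0=18·0+1=1
a_1=2:  p_1=2·18+1=37,  q_1=2·1+0=2
…
a_3=1:  p_3=1·240+37=277,  q_3=1·13+2=15
a_4=8:  p_4=8·277+240=2456,  q_4=8·15+13=133
a_5=2:  p_5=2·2456+277=5189,  q_5=2·133+15=281
…
a_7=2:  p_7=2·7645+5189=20479,  q_7=2·414+281=1109
a_8=1:  p_8=1·20479+7645=28124,  q_8=1·1109+414=1523
a_9=2:  p_9=2·28124+20479=76727,  q_9=2·1523+1109=4155
a_10=8:  p_10=8·76727+28124=641940,  q_10=8·4155+1523=34763
a_11=1:  p_11=1·641940+76727=718667,  q_11=1·34763+4155=38918
a_12=6:  p_12=6·718667+641940=4953942,  q_12=6·38918+34763=268271
a_13=2:  p_13=2·4953942+718667=10626551,  q_13=2·268271+38918=575460
(x₁, y₁) = (10626551, 575460);  10626551² − 341·575460² = 1 ✓

10626551 575460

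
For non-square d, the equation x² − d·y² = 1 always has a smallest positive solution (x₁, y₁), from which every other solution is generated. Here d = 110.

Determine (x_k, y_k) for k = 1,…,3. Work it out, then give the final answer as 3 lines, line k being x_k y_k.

[10; 2,20] for √110; ℓ=2 ⇒ convergent index 1
i=0: a=10 ⇒ p=10, q=1
i=1: a=2 ⇒ p=21, q=2
fundamental: x₁=21, y₁=2  (since 441 − 110·4 = 1)
k=2:  x_2 = 21·21+110·2·2 = 881,  y_2 = 21·2+2·21 = 84
k=3:  x_3 = 21·881+110·2·84 = 36981,  y_3 = 21·84+2·881 = 3526

21 2
881 84
36981 3526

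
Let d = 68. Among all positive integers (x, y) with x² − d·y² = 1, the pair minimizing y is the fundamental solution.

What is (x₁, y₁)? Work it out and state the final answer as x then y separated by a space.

d=68: √d = [8; 4,16] (ℓ=2, even), read p_1/q_1
step 0: (8, 1)  from 8·(1,0) + (0,1)
step 1: (33, 4)  from 4·(8,1) + (1,0)
(x₁, y₁) = (33, 4);  33² − 68·4² = 1 ✓

33 4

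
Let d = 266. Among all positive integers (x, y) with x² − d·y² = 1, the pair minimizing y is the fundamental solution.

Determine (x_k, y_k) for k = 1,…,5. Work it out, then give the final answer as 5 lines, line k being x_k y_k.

√266 = [16; 3,4,3,32, …], period ℓ=4 (even) → k=3
a_0=16:  p_0=16·1+0=16,  q_0=16·0+1=1
a_1=3:  p_1=3·16+1=49,  q_1=3·1+0=3
a_2=4:  p_2=4·49+16=212,  q_2=4·3+1=13
a_3=3:  p_3=3·212+49=685,  q_3=3·13+3=42
→ (685, 42).  Check: 685²=469225, 266·42²=469224, difference 1.
(685+42√266)^2 = 938449 + 57540√266
(685+42√266)^3 = 1285674445 + 78829758√266
(685+42√266)^4 = 1761373051201 + 107996710920√266
(685+42√266)^5 = 2413079794470925 + 147955415130642√266

685 42
938449 57540
1285674445 78829758
1761373051201 107996710920
2413079794470925 147955415130642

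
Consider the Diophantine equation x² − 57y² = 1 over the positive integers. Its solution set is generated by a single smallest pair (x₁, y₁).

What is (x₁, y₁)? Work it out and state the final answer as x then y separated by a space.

151 20

√57 = [7; 1,1,4,1,1,14, …], period ℓ=6 (even) → k=5
k=0  a_k=7  p_k/q_k = 7/1
k=1  a_k=1  p_k/q_k = 8/1
…
k=3  a_k=4  p_k/q_k = 68/9
k=4  a_k=1  p_k/q_k = 83/11
k=5  a_k=1  p_k/q_k = 151/20
(x₁, y₁) = (151, 20);  151² − 57·20² = 1 ✓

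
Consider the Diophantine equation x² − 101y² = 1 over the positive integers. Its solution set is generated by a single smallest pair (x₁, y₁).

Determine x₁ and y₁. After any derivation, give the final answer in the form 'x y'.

201 20

√101 = [10; 20, …], period ℓ=1 (odd) → k=1
i=0: a=10 ⇒ p=10, q=1
i=1: a=20 ⇒ p=201, q=20
(x₁, y₁) = (201, 20);  201² − 101·20² = 1 ✓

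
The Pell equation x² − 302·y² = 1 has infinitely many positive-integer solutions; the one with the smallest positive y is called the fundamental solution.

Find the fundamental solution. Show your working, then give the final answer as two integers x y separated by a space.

d=302: √d = [17; 2,1,1,1,4,…,1,2,34] (ℓ=16, even), read p_15/q_15
a_0=17:  p_0=17·1+0=17,  q_0=17·0+1=1
a_1=2:  p_1=2·17+1=35,  q_1=2·1+0=2
a_2=1:  p_2=1·35+17=52,  q_2=1·2+1=3
a_3=1:  p_3=1·52+35=87,  q_3=1·3+2=5
a_4=1:  p_4=1·87+52=139,  q_4=1·5+3=8
a_5=4:  p_5=4·139+87=643,  q_5=4·8+5=37
a_6=2:  p_6=2·643+139=1425,  q_6=2·37+8=82
a_7=1:  p_7=1·1425+643=2068,  q_7=1·82+37=119
a_8=16:  p_8=16·2068+1425=34513,  q_8=16·119+82=1986
…
a_10=2:  p_10=2·36581+34513=107675,  q_10=2·2105+1986=6196
…
a_12=1:  p_12=1·467281+107675=574956,  q_12=1·26889+6196=33085
a_13=1:  p_13=1·574956+467281=1042237,  q_13=1·33085+26889=59974
a_14=1:  p_14=1·1042237+574956=1617193,  q_14=1·59974+33085=93059
a_15=2:  p_15=2·1617193+1042237=4276623,  q_15=2·93059+59974=246092
(x₁, y₁) = (4276623, 246092);  4276623² − 302·246092² = 1 ✓

4276623 246092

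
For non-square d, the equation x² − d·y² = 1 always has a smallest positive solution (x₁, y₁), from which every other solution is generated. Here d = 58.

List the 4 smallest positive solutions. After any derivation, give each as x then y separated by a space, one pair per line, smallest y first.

d=58: √d = [7; 1,1,1,1,1,1,14] (ℓ=7, odd), read p_13/q_13
a_0=7:  p_0=7·1+0=7,  q_0=7·0+1=1
…
a_4=1:  p_4=1·23+15=38,  q_4=1·3+2=5
…
a_7=14:  p_7=14·99+61=1447,  q_7=14·13+8=190
a_8=1:  p_8=1·1447+99=1546,  q_8=1·190+13=203
…
a_11=1:  p_11=1·4539+2993=7532,  q_11=1·596+393=989
a_12=1:  p_12=1·7532+4539=12071,  q_12=1·989+596=1585
a_13=1:  p_13=1·12071+7532=19603,  q_13=1·1585+989=2574
→ (19603, 2574).  Check: 19603²=384277609, 58·2574²=384277608, difference 1.
n=2: (19603,2574)∘(19603,2574) = (19603·19603+58·2574·2574, 19603·2574+2574·19603) = (768555217,100916244)
n=3: (768555217,100916244)∘(19603,2574) = (19603·768555217+58·2574·100916244, 19603·100916244+2574·768555217) = (30131975818099,3956522259690)
n=4: (30131975818099,3956522259690)∘(19603,2574) = (19603·30131975818099+58·2574·3956522259690, 19603·3956522259690+2574·30131975818099) = (1181354243155834177,155119411612489896)

19603 2574
768555217 100916244
30131975818099 3956522259690
1181354243155834177 155119411612489896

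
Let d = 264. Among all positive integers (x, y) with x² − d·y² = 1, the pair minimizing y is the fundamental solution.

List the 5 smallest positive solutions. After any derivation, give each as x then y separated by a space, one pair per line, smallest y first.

65 4
8449 520
1098305 67596
142771201 8786960
18559157825 1142237204

√264 = [16; 4,32, …], period ℓ=2 (even) → k=1
a_0=16:  p_0=16·1+0=16,  q_0=16·0+1=1
a_1=4:  p_1=4·16+1=65,  q_1=4·1+0=4
fundamental: x₁=65, y₁=4  (since 4225 − 264·16 = 1)
(x_2, y_2) = (65·65 + 264·4·4, 65·4 + 4·65) = (8449, 520)
(x_3, y_3) = (65·8449 + 264·4·520, 65·520 + 4·8449) = (1098305, 67596)
(x_4, y_4) = (65·1098305 + 264·4·67596, 65·67596 + 4·1098305) = (142771201, 8786960)
(x_5, y_5) = (65·142771201 + 264·4·8786960, 65·8786960 + 4·142771201) = (18559157825, 1142237204)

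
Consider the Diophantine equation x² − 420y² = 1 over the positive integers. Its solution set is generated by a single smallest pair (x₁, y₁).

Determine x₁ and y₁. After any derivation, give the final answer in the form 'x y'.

41 2

d=420: √d = [20; 2,40] (ℓ=2, even), read p_1/q_1
k=0  a_k=20  p_k/q_k = 20/1
k=1  a_k=2  p_k/q_k = 41/2
(x₁, y₁) = (41, 2);  41² − 420·2² = 1 ✓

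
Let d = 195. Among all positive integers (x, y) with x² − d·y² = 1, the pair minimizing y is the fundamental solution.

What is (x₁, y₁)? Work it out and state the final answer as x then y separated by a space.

14 1

d=195: √d = [13; 1,26] (ℓ=2, even), read p_1/q_1
a_0=13:  p_0=13·1+0=13,  q_0=13·0+1=1
a_1=1:  p_1=1·13+1=14,  q_1=1·1+0=1
→ (14, 1).  Check: 14²=196, 195·1²=195, difference 1.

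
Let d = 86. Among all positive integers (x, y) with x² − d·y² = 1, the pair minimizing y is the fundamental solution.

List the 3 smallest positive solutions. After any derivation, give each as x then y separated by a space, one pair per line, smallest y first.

10405 1122
216528049 23348820
4505948689285 485888943078

√86 = [9; 3,1,1,1,8,1,1,1,3,18, …], period ℓ=10 (even) → k=9
step 0: (9, 1)  from 9·(1,0) + (0,1)
…
step 4: (102, 11)  from 1·(65,7) + (37,4)
…
step 7: (1864, 201)  from 1·(983,106) + (881,95)
step 8: (2847, 307)  from 1·(1864,201) + (983,106)
step 9: (10405, 1122)  from 3·(2847,307) + (1864,201)
(x₁, y₁) = (10405, 1122);  10405² − 86·1122² = 1 ✓
(x_2, y_2) = (10405·10405 + 86·1122·1122, 10405·1122 + 1122·10405) = (216528049, 23348820)
(x_3, y_3) = (10405·216528049 + 86·1122·23348820, 10405·23348820 + 1122·216528049) = (4505948689285, 485888943078)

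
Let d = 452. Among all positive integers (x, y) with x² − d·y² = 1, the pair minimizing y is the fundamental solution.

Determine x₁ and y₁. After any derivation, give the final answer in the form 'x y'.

1204353 56648

d=452: √d = [21; 3,1,5,3,10,3,5,1,3,42] (ℓ=10, even), read p_9/q_9
step 0: (21, 1)  from 21·(1,0) + (0,1)
…
step 2: (85, 4)  from 1·(64,3) + (21,1)
step 3: (489, 23)  from 5·(85,4) + (64,3)
step 4: (1552, 73)  from 3·(489,23) + (85,4)
step 5: (16009, 753)  from 10·(1552,73) + (489,23)
step 6: (49579, 2332)  from 3·(16009,753) + (1552,73)
step 7: (263904, 12413)  from 5·(49579,2332) + (16009,753)
step 8: (313483, 14745)  from 1·(263904,12413) + (49579,2332)
step 9: (1204353, 56648)  from 3·(313483,14745) + (263904,12413)
→ (1204353, 56648).  Check: 1204353²=1450466148609, 452·56648²=1450466148608, difference 1.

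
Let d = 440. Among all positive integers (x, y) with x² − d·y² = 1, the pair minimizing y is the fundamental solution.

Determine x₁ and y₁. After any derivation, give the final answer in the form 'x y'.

21 1

d=440: √d = [20; 1,40] (ℓ=2, even), read p_1/q_1
i=0: a=20 ⇒ p=20, q=1
i=1: a=1 ⇒ p=21, q=1
→ (21, 1).  Check: 21²=441, 440·1²=440, difference 1.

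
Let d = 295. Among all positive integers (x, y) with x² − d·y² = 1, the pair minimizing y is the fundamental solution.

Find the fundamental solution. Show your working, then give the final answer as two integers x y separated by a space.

2024999 117900

√295 = [17; 5,1,2,3,2,6,2,3,2,1,5,34, …], period ℓ=12 (even) → k=11
a_0=17:  p_0=17·1+0=17,  q_0=17·0+1=1
…
a_3=2:  p_3=2·103+86=292,  q_3=2·6+5=17
a_4=3:  p_4=3·292+103=979,  q_4=3·17+6=57
…
a_8=3:  p_8=3·31208+14479=108103,  q_8=3·1817+843=6294
a_9=2:  p_9=2·108103+31208=247414,  q_9=2·6294+1817=14405
a_10=1:  p_10=1·247414+108103=355517,  q_10=1·14405+6294=20699
a_11=5:  p_11=5·355517+247414=2024999,  q_11=5·20699+14405=117900
(x₁, y₁) = (2024999, 117900);  2024999² − 295·117900² = 1 ✓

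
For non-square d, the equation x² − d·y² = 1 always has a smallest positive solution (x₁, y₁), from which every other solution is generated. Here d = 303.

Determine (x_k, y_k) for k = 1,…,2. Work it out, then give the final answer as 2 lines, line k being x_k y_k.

√303 → a₀=17, period (2,2,5,2,2,34); ℓ=6 even so k=5
step 0: (17, 1)  from 17·(1,0) + (0,1)
…
step 2: (87, 5)  from 2·(35,2) + (17,1)
…
step 4: (1027, 59)  from 2·(470,27) + (87,5)
step 5: (2524, 145)  from 2·(1027,59) + (470,27)
(x₁, y₁) = (2524, 145);  2524² − 303·145² = 1 ✓
(2524+145√303)^2 = 12741151 + 731960√303

2524 145
12741151 731960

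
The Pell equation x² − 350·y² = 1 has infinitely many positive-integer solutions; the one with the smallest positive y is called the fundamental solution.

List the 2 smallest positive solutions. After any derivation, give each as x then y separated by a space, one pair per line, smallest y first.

449 24
403201 21552

√350 = [18; 1,2,2,2,1,36, …], period ℓ=6 (even) → k=5
k=0  a_k=18  p_k/q_k = 18/1
…
k=2  a_k=2  p_k/q_k = 56/3
…
k=4  a_k=2  p_k/q_k = 318/17
k=5  a_k=1  p_k/q_k = 449/24
(x₁, y₁) = (449, 24);  449² − 350·24² = 1 ✓
(449+24√350)^2 = 403201 + 21552√350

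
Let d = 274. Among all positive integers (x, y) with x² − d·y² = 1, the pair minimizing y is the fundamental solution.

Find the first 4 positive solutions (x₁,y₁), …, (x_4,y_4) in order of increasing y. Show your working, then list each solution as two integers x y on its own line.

√274 = [16; 1,1,4,4,1,1,32, …], period ℓ=7 (odd) → k=13
step 0: (16, 1)  from 16·(1,0) + (0,1)
…
step 4: (629, 38)  from 4·(149,9) + (33,2)
…
step 8: (47209, 2852)  from 1·(45802,2767) + (1407,85)
…
step 12: (2189276, 132259)  from 1·(1770023,106931) + (419253,25328)
step 13: (3959299, 239190)  from 1·(2189276,132259) + (1770023,106931)
(x₁, y₁) = (3959299, 239190);  3959299² − 274·239190² = 1 ✓
(3959299+239190√274)^2 = 31352097142801 + 1894049455620√274
(3959299+239190√274)^3 = 248264653730785753699 + 14998216231173381570√274
(3959299+239190√274)^4 = 1965907990503261255572251201 + 118764845051735182903983240√274

3959299 239190
31352097142801 1894049455620
248264653730785753699 14998216231173381570
1965907990503261255572251201 118764845051735182903983240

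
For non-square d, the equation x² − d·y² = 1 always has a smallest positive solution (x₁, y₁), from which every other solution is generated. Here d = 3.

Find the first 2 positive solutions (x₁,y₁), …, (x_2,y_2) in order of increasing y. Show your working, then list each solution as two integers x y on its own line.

√3 → a₀=1, period (1,2); ℓ=2 even so k=1
i=0: a=1 ⇒ p=1, q=1
i=1: a=1 ⇒ p=2, q=1
(x₁, y₁) = (2, 1);  2² − 3·1² = 1 ✓
k=2:  x_2 = 2·2+3·1·1 = 7,  y_2 = 2·1+1·2 = 4

2 1
7 4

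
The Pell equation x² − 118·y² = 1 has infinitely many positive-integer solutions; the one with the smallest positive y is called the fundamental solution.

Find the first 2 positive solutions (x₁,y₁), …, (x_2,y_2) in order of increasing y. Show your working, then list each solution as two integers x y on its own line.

√118 → a₀=10, period (1,6,3,2,10,2,3,6,1,20); ℓ=10 even so k=9
k=0  a_k=10  p_k/q_k = 10/1
k=1  a_k=1  p_k/q_k = 11/1
…
k=3  a_k=3  p_k/q_k = 239/22
…
k=7  a_k=3  p_k/q_k = 42115/3877
k=8  a_k=6  p_k/q_k = 264802/24377
k=9  a_k=1  p_k/q_k = 306917/28254
(x₁, y₁) = (306917, 28254);  306917² − 118·28254² = 1 ✓
(306917+28254√118)^2 = 188396089777 + 17343265836√118

306917 28254
188396089777 17343265836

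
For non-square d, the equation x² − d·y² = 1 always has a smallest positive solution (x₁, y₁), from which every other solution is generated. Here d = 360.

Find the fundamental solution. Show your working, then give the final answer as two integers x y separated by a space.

[18; 1,36] for √360; ℓ=2 ⇒ convergent index 1
a_0=18:  p_0=18·1+0=18,  q_0=18·0+1=1
a_1=1:  p_1=1·18+1=19,  q_1=1·1+0=1
→ (19, 1).  Check: 19²=361, 360·1²=360, difference 1.

19 1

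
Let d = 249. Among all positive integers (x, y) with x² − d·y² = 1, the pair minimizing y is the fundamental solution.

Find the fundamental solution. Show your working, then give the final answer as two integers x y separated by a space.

8553815 542076

√249 → a₀=15, period (1,3,1,1,5,…,3,1,30); ℓ=16 even so k=15
a_0=15:  p_0=15·1+0=15,  q_0=15·0+1=1
…
a_2=3:  p_2=3·16+15=63,  q_2=3·1+1=4
a_3=1:  p_3=1·63+16=79,  q_3=1·4+1=5
a_4=1:  p_4=1·79+63=142,  q_4=1·5+4=9
…
a_6=1:  p_6=1·789+142=931,  q_6=1·50+9=59
…
a_8=10:  p_8=10·3582+931=36751,  q_8=10·227+59=2329
a_9=3:  p_9=3·36751+3582=113835,  q_9=3·2329+227=7214
…
a_11=5:  p_11=5·150586+113835=866765,  q_11=5·9543+7214=54929
a_12=1:  p_12=1·866765+150586=1017351,  q_12=1·54929+9543=64472
…
a_14=3:  p_14=3·1884116+1017351=6669699,  q_14=3·119401+64472=422675
a_15=1:  p_15=1·6669699+1884116=8553815,  q_15=1·422675+119401=542076
fundamental: x₁=8553815, y₁=542076  (since 73167751054225 − 249·293846389776 = 1)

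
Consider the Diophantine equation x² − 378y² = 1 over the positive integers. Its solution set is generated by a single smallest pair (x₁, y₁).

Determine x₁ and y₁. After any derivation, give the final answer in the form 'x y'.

8749 450

d=378: √d = [19; 2,3,1,4,1,3,2,38] (ℓ=8, even), read p_7/q_7
step 0: (19, 1)  from 19·(1,0) + (0,1)
…
step 2: (136, 7)  from 3·(39,2) + (19,1)
…
step 4: (836, 43)  from 4·(175,9) + (136,7)
…
step 6: (3869, 199)  from 3·(1011,52) + (836,43)
step 7: (8749, 450)  from 2·(3869,199) + (1011,52)
→ (8749, 450).  Check: 8749²=76545001, 378·450²=76545000, difference 1.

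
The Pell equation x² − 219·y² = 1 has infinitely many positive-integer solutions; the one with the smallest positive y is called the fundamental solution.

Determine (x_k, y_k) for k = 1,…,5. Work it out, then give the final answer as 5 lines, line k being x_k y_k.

74 5
10951 740
1620674 109515
239848801 16207480
35496001874 2398597525

√219 → a₀=14, period (1,3,1,28); ℓ=4 even so k=3
k=0  a_k=14  p_k/q_k = 14/1
k=1  a_k=1  p_k/q_k = 15/1
k=2  a_k=3  p_k/q_k = 59/4
k=3  a_k=1  p_k/q_k = 74/5
→ (74, 5).  Check: 74²=5476, 219·5²=5475, difference 1.
(74+5√219)^2 = 10951 + 740√219
(74+5√219)^3 = 1620674 + 109515√219
(74+5√219)^4 = 239848801 + 16207480√219
(74+5√219)^5 = 35496001874 + 2398597525√219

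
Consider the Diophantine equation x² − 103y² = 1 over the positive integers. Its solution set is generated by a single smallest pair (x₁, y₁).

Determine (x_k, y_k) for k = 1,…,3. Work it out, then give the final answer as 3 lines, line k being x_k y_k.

[10; 6,1,2,1,1,9,1,1,2,1,6,20] for √103; ℓ=12 ⇒ convergent index 11
a_0=10:  p_0=10·1+0=10,  q_0=10·0+1=1
…
a_2=1:  p_2=1·61+10=71,  q_2=1·6+1=7
…
a_4=1:  p_4=1·203+71=274,  q_4=1·20+7=27
…
a_7=1:  p_7=1·4567+477=5044,  q_7=1·450+47=497
a_8=1:  p_8=1·5044+4567=9611,  q_8=1·497+450=947
a_9=2:  p_9=2·9611+5044=24266,  q_9=2·947+497=2391
a_10=1:  p_10=1·24266+9611=33877,  q_10=1·2391+947=3338
a_11=6:  p_11=6·33877+24266=227528,  q_11=6·3338+2391=22419
fundamental: x₁=227528, y₁=22419  (since 51768990784 − 103·502611561 = 1)
(227528+22419√103)^2 = 103537981567 + 10201900464√103
(227528+22419√103)^3 = 47115579739725224 + 4642436017523565√103

227528 22419
103537981567 10201900464
47115579739725224 4642436017523565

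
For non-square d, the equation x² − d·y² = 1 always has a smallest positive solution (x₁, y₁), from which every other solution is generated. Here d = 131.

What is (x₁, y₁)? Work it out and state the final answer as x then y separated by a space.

√131 → a₀=11, period (2,4,11,4,2,22); ℓ=6 even so k=5
step 0: (11, 1)  from 11·(1,0) + (0,1)
step 1: (23, 2)  from 2·(11,1) + (1,0)
step 2: (103, 9)  from 4·(23,2) + (11,1)
…
step 4: (4727, 413)  from 4·(1156,101) + (103,9)
step 5: (10610, 927)  from 2·(4727,413) + (1156,101)
→ (10610, 927).  Check: 10610²=112572100, 131·927²=112572099, difference 1.

10610 927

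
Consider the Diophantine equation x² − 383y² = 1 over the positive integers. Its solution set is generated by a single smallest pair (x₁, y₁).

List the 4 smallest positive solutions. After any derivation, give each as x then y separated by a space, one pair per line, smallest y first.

d=383: √d = [19; 1,1,3,19,3,1,1,38] (ℓ=8, even), read p_7/q_7
k=0  a_k=19  p_k/q_k = 19/1
…
k=2  a_k=1  p_k/q_k = 39/2
…
k=4  a_k=19  p_k/q_k = 2642/135
k=5  a_k=3  p_k/q_k = 8063/412
k=6  a_k=1  p_k/q_k = 10705/547
k=7  a_k=1  p_k/q_k = 18768/959
(x₁, y₁) = (18768, 959);  18768² − 383·959² = 1 ✓
(x_2, y_2) = (18768·18768 + 383·959·959, 18768·959 + 959·18768) = (704475647, 35997024)
(x_3, y_3) = (18768·704475647 + 383·959·35997024, 18768·35997024 + 959·704475647) = (26443197867024, 1351184291905)
(x_4, y_4) = (18768·26443197867024 + 383·959·1351184291905, 18768·1351184291905 + 959·26443197867024) = (992571874432137217, 50718053544949056)

18768 959
704475647 35997024
26443197867024 1351184291905
992571874432137217 50718053544949056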